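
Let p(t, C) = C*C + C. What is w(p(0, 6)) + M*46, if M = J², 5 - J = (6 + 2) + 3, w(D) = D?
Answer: 1698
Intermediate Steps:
p(t, C) = C + C² (p(t, C) = C² + C = C + C²)
J = -6 (J = 5 - ((6 + 2) + 3) = 5 - (8 + 3) = 5 - 1*11 = 5 - 11 = -6)
M = 36 (M = (-6)² = 36)
w(p(0, 6)) + M*46 = 6*(1 + 6) + 36*46 = 6*7 + 1656 = 42 + 1656 = 1698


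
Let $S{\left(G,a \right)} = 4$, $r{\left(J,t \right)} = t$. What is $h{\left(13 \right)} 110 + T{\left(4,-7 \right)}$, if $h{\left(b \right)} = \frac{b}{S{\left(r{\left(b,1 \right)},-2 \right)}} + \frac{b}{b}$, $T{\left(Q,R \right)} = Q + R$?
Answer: $\frac{929}{2} \approx 464.5$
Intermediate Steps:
$h{\left(b \right)} = 1 + \frac{b}{4}$ ($h{\left(b \right)} = \frac{b}{4} + \frac{b}{b} = b \frac{1}{4} + 1 = \frac{b}{4} + 1 = 1 + \frac{b}{4}$)
$h{\left(13 \right)} 110 + T{\left(4,-7 \right)} = \left(1 + \frac{1}{4} \cdot 13\right) 110 + \left(4 - 7\right) = \left(1 + \frac{13}{4}\right) 110 - 3 = \frac{17}{4} \cdot 110 - 3 = \frac{935}{2} - 3 = \frac{929}{2}$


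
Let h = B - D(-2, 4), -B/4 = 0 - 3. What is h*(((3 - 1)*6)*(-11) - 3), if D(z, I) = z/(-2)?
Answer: -1485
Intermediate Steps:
B = 12 (B = -4*(0 - 3) = -4*(-3) = 12)
D(z, I) = -z/2 (D(z, I) = z*(-½) = -z/2)
h = 11 (h = 12 - (-1)*(-2)/2 = 12 - 1*1 = 12 - 1 = 11)
h*(((3 - 1)*6)*(-11) - 3) = 11*(((3 - 1)*6)*(-11) - 3) = 11*((2*6)*(-11) - 3) = 11*(12*(-11) - 3) = 11*(-132 - 3) = 11*(-135) = -1485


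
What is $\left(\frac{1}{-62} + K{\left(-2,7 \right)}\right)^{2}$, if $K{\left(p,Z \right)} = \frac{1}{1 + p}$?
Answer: $\frac{3969}{3844} \approx 1.0325$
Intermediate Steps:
$\left(\frac{1}{-62} + K{\left(-2,7 \right)}\right)^{2} = \left(\frac{1}{-62} + \frac{1}{1 - 2}\right)^{2} = \left(- \frac{1}{62} + \frac{1}{-1}\right)^{2} = \left(- \frac{1}{62} - 1\right)^{2} = \left(- \frac{63}{62}\right)^{2} = \frac{3969}{3844}$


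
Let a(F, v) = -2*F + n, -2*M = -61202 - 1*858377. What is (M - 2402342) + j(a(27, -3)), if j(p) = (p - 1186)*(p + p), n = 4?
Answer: -3637905/2 ≈ -1.8190e+6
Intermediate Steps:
M = 919579/2 (M = -(-61202 - 1*858377)/2 = -(-61202 - 858377)/2 = -½*(-919579) = 919579/2 ≈ 4.5979e+5)
a(F, v) = 4 - 2*F (a(F, v) = -2*F + 4 = 4 - 2*F)
j(p) = 2*p*(-1186 + p) (j(p) = (-1186 + p)*(2*p) = 2*p*(-1186 + p))
(M - 2402342) + j(a(27, -3)) = (919579/2 - 2402342) + 2*(4 - 2*27)*(-1186 + (4 - 2*27)) = -3885105/2 + 2*(4 - 54)*(-1186 + (4 - 54)) = -3885105/2 + 2*(-50)*(-1186 - 50) = -3885105/2 + 2*(-50)*(-1236) = -3885105/2 + 123600 = -3637905/2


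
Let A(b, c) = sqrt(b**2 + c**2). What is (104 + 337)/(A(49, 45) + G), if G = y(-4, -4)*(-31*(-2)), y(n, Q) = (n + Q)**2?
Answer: 291648/2623433 - 147*sqrt(4426)/5246866 ≈ 0.10931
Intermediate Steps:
y(n, Q) = (Q + n)**2
G = 3968 (G = (-4 - 4)**2*(-31*(-2)) = (-8)**2*62 = 64*62 = 3968)
(104 + 337)/(A(49, 45) + G) = (104 + 337)/(sqrt(49**2 + 45**2) + 3968) = 441/(sqrt(2401 + 2025) + 3968) = 441/(sqrt(4426) + 3968) = 441/(3968 + sqrt(4426))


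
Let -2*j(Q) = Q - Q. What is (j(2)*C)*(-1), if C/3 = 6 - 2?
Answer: 0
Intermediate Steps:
j(Q) = 0 (j(Q) = -(Q - Q)/2 = -½*0 = 0)
C = 12 (C = 3*(6 - 2) = 3*4 = 12)
(j(2)*C)*(-1) = (0*12)*(-1) = 0*(-1) = 0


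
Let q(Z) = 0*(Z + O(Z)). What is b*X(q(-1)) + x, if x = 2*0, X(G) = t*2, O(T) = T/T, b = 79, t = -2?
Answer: -316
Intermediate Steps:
O(T) = 1
q(Z) = 0 (q(Z) = 0*(Z + 1) = 0*(1 + Z) = 0)
X(G) = -4 (X(G) = -2*2 = -4)
x = 0
b*X(q(-1)) + x = 79*(-4) + 0 = -316 + 0 = -316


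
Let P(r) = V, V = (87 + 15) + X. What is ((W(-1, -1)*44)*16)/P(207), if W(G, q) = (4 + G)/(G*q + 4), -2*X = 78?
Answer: 704/105 ≈ 6.7048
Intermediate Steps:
X = -39 (X = -½*78 = -39)
W(G, q) = (4 + G)/(4 + G*q)
V = 63 (V = (87 + 15) - 39 = 102 - 39 = 63)
P(r) = 63
((W(-1, -1)*44)*16)/P(207) = ((((4 - 1)/(4 - 1*(-1)))*44)*16)/63 = (((3/(4 + 1))*44)*16)*(1/63) = (((3/5)*44)*16)*(1/63) = ((((⅕)*3)*44)*16)*(1/63) = (((⅗)*44)*16)*(1/63) = ((132/5)*16)*(1/63) = (2112/5)*(1/63) = 704/105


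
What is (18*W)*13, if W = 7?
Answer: 1638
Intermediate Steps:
(18*W)*13 = (18*7)*13 = 126*13 = 1638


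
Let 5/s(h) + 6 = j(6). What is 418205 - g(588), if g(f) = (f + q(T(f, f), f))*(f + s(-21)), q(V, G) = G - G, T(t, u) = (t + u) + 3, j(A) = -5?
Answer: 800011/11 ≈ 72728.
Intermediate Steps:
T(t, u) = 3 + t + u
q(V, G) = 0
s(h) = -5/11 (s(h) = 5/(-6 - 5) = 5/(-11) = 5*(-1/11) = -5/11)
g(f) = f*(-5/11 + f) (g(f) = (f + 0)*(f - 5/11) = f*(-5/11 + f))
418205 - g(588) = 418205 - 588*(-5 + 11*588)/11 = 418205 - 588*(-5 + 6468)/11 = 418205 - 588*6463/11 = 418205 - 1*3800244/11 = 418205 - 3800244/11 = 800011/11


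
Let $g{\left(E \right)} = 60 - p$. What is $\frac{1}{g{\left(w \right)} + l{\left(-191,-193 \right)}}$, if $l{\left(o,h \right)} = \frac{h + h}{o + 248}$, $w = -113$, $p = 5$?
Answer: $\frac{57}{2749} \approx 0.020735$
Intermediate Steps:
$g{\left(E \right)} = 55$ ($g{\left(E \right)} = 60 - 5 = 55$)
$l{\left(o,h \right)} = \frac{2 h}{248 + o}$
$\frac{1}{g{\left(w \right)} + l{\left(-191,-193 \right)}} = \frac{1}{55 + 2 \left(-193\right) \frac{1}{248 - 191}} = \frac{1}{55 + 2 \left(-193\right) \frac{1}{57}} = \frac{1}{55 - \frac{386}{57}} = \frac{1}{\frac{2749}{57}} = \frac{57}{2749}$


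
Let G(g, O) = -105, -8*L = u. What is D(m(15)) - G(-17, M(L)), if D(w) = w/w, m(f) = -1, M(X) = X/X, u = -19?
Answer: 106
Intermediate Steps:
L = 19/8 (L = -⅛*(-19) = 19/8 ≈ 2.3750)
M(X) = 1
D(w) = 1
D(m(15)) - G(-17, M(L)) = 1 - 1*(-105) = 1 + 105 = 106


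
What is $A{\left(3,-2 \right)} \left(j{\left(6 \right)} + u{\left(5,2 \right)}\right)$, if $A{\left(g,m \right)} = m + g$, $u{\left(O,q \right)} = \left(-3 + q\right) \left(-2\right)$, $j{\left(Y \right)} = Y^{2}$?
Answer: $38$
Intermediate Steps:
$u{\left(O,q \right)} = 6 - 2 q$
$A{\left(g,m \right)} = g + m$
$A{\left(3,-2 \right)} \left(j{\left(6 \right)} + u{\left(5,2 \right)}\right) = \left(3 - 2\right) \left(6^{2} + \left(6 - 4\right)\right) = 1 \left(36 + \left(6 - 4\right)\right) = 1 \left(36 + 2\right) = 1 \cdot 38 = 38$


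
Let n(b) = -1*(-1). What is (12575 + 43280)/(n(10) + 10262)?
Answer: 55855/10263 ≈ 5.4424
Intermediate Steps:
n(b) = 1
(12575 + 43280)/(n(10) + 10262) = (12575 + 43280)/(1 + 10262) = 55855/10263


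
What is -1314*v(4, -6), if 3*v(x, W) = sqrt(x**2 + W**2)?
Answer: -876*sqrt(13) ≈ -3158.5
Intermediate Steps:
v(x, W) = sqrt(W**2 + x**2)/3 (v(x, W) = sqrt(x**2 + W**2)/3 = sqrt(W**2 + x**2)/3)
-1314*v(4, -6) = -438*sqrt((-6)**2 + 4**2) = -438*sqrt(36 + 16) = -438*sqrt(52) = -438*2*sqrt(13) = -876*sqrt(13)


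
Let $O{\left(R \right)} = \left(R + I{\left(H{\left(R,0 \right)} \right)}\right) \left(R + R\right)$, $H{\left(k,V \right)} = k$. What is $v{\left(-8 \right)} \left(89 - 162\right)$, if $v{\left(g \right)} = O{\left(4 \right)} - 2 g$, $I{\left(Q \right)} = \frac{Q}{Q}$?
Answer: $-4088$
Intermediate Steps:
$I{\left(Q \right)} = 1$
$O{\left(R \right)} = 2 R \left(1 + R\right)$ ($O{\left(R \right)} = \left(R + 1\right) \left(R + R\right) = \left(1 + R\right) 2 R = 2 R \left(1 + R\right)$)
$v{\left(g \right)} = 40 - 2 g$ ($v{\left(g \right)} = 2 \cdot 4 \left(1 + 4\right) - 2 g = 2 \cdot 4 \cdot 5 - 2 g = 40 - 2 g$)
$v{\left(-8 \right)} \left(89 - 162\right) = \left(40 - -16\right) \left(89 - 162\right) = \left(40 + 16\right) \left(-73\right) = 56 \left(-73\right) = -4088$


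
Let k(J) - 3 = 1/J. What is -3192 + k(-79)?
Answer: -251932/79 ≈ -3189.0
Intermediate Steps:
k(J) = 3 + 1/J
-3192 + k(-79) = -3192 + (3 + 1/(-79)) = -3192 + (3 - 1/79) = -3192 + 236/79 = -251932/79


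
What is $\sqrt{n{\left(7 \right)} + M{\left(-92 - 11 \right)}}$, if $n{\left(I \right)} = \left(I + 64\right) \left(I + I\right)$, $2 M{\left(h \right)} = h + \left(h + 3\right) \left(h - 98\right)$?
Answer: $\frac{\sqrt{43970}}{2} \approx 104.85$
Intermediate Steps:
$M{\left(h \right)} = \frac{h}{2} + \frac{\left(-98 + h\right) \left(3 + h\right)}{2}$ ($M{\left(h \right)} = \frac{h + \left(h + 3\right) \left(h - 98\right)}{2} = \frac{h + \left(3 + h\right) \left(-98 + h\right)}{2} = \frac{h + \left(-98 + h\right) \left(3 + h\right)}{2} = \frac{h}{2} + \frac{\left(-98 + h\right) \left(3 + h\right)}{2}$)
$n{\left(I \right)} = 2 I \left(64 + I\right)$ ($n{\left(I \right)} = \left(64 + I\right) 2 I = 2 I \left(64 + I\right)$)
$\sqrt{n{\left(7 \right)} + M{\left(-92 - 11 \right)}} = \sqrt{2 \cdot 7 \left(64 + 7\right) - \left(147 + 47 \left(-92 - 11\right) - \frac{\left(-92 - 11\right)^{2}}{2}\right)} = \sqrt{2 \cdot 7 \cdot 71 - \left(-4694 - \frac{10609}{2}\right)} = \sqrt{994 + \left(-147 + \frac{1}{2} \cdot 10609 + 4841\right)} = \sqrt{994 + \left(-147 + \frac{10609}{2} + 4841\right)} = \sqrt{994 + \frac{19997}{2}} = \sqrt{\frac{21985}{2}} = \frac{\sqrt{43970}}{2}$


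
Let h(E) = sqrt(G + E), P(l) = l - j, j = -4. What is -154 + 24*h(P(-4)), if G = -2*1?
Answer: -154 + 24*I*sqrt(2) ≈ -154.0 + 33.941*I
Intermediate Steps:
G = -2
P(l) = 4 + l (P(l) = l - 1*(-4) = l + 4 = 4 + l)
h(E) = sqrt(-2 + E)
-154 + 24*h(P(-4)) = -154 + 24*sqrt(-2 + (4 - 4)) = -154 + 24*sqrt(-2 + 0) = -154 + 24*sqrt(-2) = -154 + 24*(I*sqrt(2)) = -154 + 24*I*sqrt(2)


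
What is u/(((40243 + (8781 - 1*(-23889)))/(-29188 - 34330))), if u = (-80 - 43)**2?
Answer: -960963822/72913 ≈ -13180.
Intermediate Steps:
u = 15129 (u = (-123)**2 = 15129)
u/(((40243 + (8781 - 1*(-23889)))/(-29188 - 34330))) = 15129/(((40243 + (8781 - 1*(-23889)))/(-29188 - 34330))) = 15129/(((40243 + (8781 + 23889))/(-63518))) = 15129/(((40243 + 32670)*(-1/63518))) = 15129/((72913*(-1/63518))) = 15129/(-72913/63518) = 15129*(-63518/72913) = -960963822/72913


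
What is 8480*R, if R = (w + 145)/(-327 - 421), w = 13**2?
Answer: -665680/187 ≈ -3559.8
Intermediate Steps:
w = 169
R = -157/374 (R = (169 + 145)/(-327 - 421) = 314/(-748) = 314*(-1/748) = -157/374 ≈ -0.41979)
8480*R = 8480*(-157/374) = -665680/187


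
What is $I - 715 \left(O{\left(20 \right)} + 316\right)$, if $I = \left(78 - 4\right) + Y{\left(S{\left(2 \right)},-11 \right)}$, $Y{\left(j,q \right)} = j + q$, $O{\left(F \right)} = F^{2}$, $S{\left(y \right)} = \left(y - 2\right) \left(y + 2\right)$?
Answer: $-511877$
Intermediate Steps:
$S{\left(y \right)} = \left(-2 + y\right) \left(2 + y\right)$
$I = 63$ ($I = \left(78 - 4\right) - \left(15 - 4\right) = \left(78 - 4\right) + \left(\left(-4 + 4\right) - 11\right) = 74 + \left(0 - 11\right) = 74 - 11 = 63$)
$I - 715 \left(O{\left(20 \right)} + 316\right) = 63 - 715 \left(20^{2} + 316\right) = 63 - 715 \left(400 + 316\right) = 63 - 511940 = -511877$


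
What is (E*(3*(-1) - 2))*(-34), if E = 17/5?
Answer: 578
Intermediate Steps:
E = 17/5 (E = 17*(1/5) = 17/5 ≈ 3.4000)
(E*(3*(-1) - 2))*(-34) = (17*(3*(-1) - 2)/5)*(-34) = (17*(-3 - 2)/5)*(-34) = ((17/5)*(-5))*(-34) = -17*(-34) = 578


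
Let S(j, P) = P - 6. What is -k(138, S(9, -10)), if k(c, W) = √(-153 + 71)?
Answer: -I*√82 ≈ -9.0554*I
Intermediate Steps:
S(j, P) = -6 + P
k(c, W) = I*√82 (k(c, W) = √(-82) = I*√82)
-k(138, S(9, -10)) = -I*√82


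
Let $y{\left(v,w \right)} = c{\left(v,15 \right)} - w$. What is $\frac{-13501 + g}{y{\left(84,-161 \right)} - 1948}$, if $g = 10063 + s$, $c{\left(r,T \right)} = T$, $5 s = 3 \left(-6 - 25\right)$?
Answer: $\frac{17283}{8860} \approx 1.9507$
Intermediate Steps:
$s = - \frac{93}{5}$ ($s = \frac{3 \left(-6 - 25\right)}{5} = \frac{3 \left(-31\right)}{5} = \frac{1}{5} \left(-93\right) = - \frac{93}{5} \approx -18.6$)
$y{\left(v,w \right)} = 15 - w$
$g = \frac{50222}{5}$ ($g = 10063 - \frac{93}{5} = \frac{50222}{5} \approx 10044.0$)
$\frac{-13501 + g}{y{\left(84,-161 \right)} - 1948} = \frac{-13501 + \frac{50222}{5}}{\left(15 - -161\right) - 1948} = - \frac{17283}{5 \left(\left(15 + 161\right) - 1948\right)} = - \frac{17283}{5 \left(176 - 1948\right)} = - \frac{17283}{5 \left(-1772\right)} = \left(- \frac{17283}{5}\right) \left(- \frac{1}{1772}\right) = \frac{17283}{8860}$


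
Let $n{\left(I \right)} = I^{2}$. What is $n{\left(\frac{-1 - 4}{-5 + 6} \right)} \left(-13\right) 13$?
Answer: $-4225$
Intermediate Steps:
$n{\left(\frac{-1 - 4}{-5 + 6} \right)} \left(-13\right) 13 = \left(\frac{-1 - 4}{-5 + 6}\right)^{2} \left(-13\right) 13 = \left(- \frac{5}{1}\right)^{2} \left(-13\right) 13 = \left(\left(-5\right) 1\right)^{2} \left(-13\right) 13 = \left(-5\right)^{2} \left(-13\right) 13 = 25 \left(-13\right) 13 = \left(-325\right) 13 = -4225$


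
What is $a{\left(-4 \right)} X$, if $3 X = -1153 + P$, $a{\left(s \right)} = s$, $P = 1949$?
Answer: $- \frac{3184}{3} \approx -1061.3$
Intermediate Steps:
$X = \frac{796}{3}$ ($X = \frac{-1153 + 1949}{3} = \frac{1}{3} \cdot 796 = \frac{796}{3} \approx 265.33$)
$a{\left(-4 \right)} X = \left(-4\right) \frac{796}{3} = - \frac{3184}{3}$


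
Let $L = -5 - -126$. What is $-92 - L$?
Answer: $-213$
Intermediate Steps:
$L = 121$ ($L = -5 + 126 = 121$)
$-92 - L = -92 - 121 = -213$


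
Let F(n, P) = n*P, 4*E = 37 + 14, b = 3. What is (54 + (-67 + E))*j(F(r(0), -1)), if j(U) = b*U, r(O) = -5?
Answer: -15/4 ≈ -3.7500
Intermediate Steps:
E = 51/4 (E = (37 + 14)/4 = (¼)*51 = 51/4 ≈ 12.750)
F(n, P) = P*n
j(U) = 3*U
(54 + (-67 + E))*j(F(r(0), -1)) = (54 + (-67 + 51/4))*(3*(-1*(-5))) = (54 - 217/4)*(3*5) = -¼*15 = -15/4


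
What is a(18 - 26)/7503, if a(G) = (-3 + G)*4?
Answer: -44/7503 ≈ -0.0058643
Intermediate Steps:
a(G) = -12 + 4*G
a(18 - 26)/7503 = (-12 + 4*(18 - 26))/7503 = (-12 + 4*(-8))*(1/7503) = (-12 - 32)*(1/7503) = -44*1/7503 = -44/7503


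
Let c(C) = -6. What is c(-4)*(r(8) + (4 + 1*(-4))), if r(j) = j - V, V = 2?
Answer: -36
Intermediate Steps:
r(j) = -2 + j (r(j) = j - 1*2 = j - 2 = -2 + j)
c(-4)*(r(8) + (4 + 1*(-4))) = -6*((-2 + 8) + (4 + 1*(-4))) = -6*(6 + (4 - 4)) = -6*(6 + 0) = -6*6 = -36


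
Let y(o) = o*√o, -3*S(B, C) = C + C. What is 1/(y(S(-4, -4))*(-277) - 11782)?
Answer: -159057/1854366950 + 3324*√6/927183475 ≈ -7.6993e-5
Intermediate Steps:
S(B, C) = -2*C/3 (S(B, C) = -(C + C)/3 = -2*C/3)
y(o) = o^(3/2)
1/(y(S(-4, -4))*(-277) - 11782) = 1/((-⅔*(-4))^(3/2)*(-277) - 11782) = 1/((8/3)^(3/2)*(-277) - 11782) = 1/((16*√6/9)*(-277) - 11782) = 1/(-4432*√6/9 - 11782) = 1/(-11782 - 4432*√6/9)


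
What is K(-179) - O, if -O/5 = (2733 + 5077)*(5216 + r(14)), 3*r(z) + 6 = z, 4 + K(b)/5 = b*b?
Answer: 611847355/3 ≈ 2.0395e+8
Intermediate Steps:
K(b) = -20 + 5*b² (K(b) = -20 + 5*(b*b) = -20 + 5*b²)
r(z) = -2 + z/3
O = -611366800/3 (O = -5*(2733 + 5077)*(5216 + (-2 + (⅓)*14)) = -39050*(5216 + (-2 + 14/3)) = -39050*(5216 + 8/3) = -39050*15656/3 = -5*122273360/3 = -611366800/3 ≈ -2.0379e+8)
K(-179) - O = (-20 + 5*(-179)²) - 1*(-611366800/3) = (-20 + 5*32041) + 611366800/3 = (-20 + 160205) + 611366800/3 = 160185 + 611366800/3 = 611847355/3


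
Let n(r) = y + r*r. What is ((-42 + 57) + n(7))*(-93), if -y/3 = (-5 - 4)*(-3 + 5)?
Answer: -10974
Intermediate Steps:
y = 54 (y = -3*(-5 - 4)*(-3 + 5) = -(-27)*2 = -3*(-18) = 54)
n(r) = 54 + r**2 (n(r) = 54 + r*r = 54 + r**2)
((-42 + 57) + n(7))*(-93) = ((-42 + 57) + (54 + 7**2))*(-93) = (15 + (54 + 49))*(-93) = (15 + 103)*(-93) = 118*(-93) = -10974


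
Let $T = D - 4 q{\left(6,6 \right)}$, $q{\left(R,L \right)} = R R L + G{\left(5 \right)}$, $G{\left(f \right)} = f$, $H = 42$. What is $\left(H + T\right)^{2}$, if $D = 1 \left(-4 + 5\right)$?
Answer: $707281$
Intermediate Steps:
$q{\left(R,L \right)} = 5 + L R^{2}$ ($q{\left(R,L \right)} = R R L + 5 = R^{2} L + 5 = L R^{2} + 5 = 5 + L R^{2}$)
$D = 1$ ($D = 1 \cdot 1 = 1$)
$T = -883$ ($T = 1 - 4 \left(5 + 6 \cdot 6^{2}\right) = 1 - 4 \left(5 + 6 \cdot 36\right) = 1 - 4 \left(5 + 216\right) = 1 - 884 = -883$)
$\left(H + T\right)^{2} = \left(42 - 883\right)^{2} = \left(-841\right)^{2} = 707281$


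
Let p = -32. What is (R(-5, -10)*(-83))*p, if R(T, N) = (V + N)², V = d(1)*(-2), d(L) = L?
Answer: 382464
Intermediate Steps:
V = -2 (V = 1*(-2) = -2)
R(T, N) = (-2 + N)²
(R(-5, -10)*(-83))*p = ((-2 - 10)²*(-83))*(-32) = ((-12)²*(-83))*(-32) = (144*(-83))*(-32) = -11952*(-32) = 382464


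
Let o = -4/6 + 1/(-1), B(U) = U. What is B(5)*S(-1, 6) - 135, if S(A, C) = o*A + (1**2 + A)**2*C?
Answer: -380/3 ≈ -126.67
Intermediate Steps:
o = -5/3 (o = -4*1/6 + 1*(-1) = -2/3 - 1 = -5/3 ≈ -1.6667)
S(A, C) = -5*A/3 + C*(1 + A)**2 (S(A, C) = -5*A/3 + (1**2 + A)**2*C = -5*A/3 + (1 + A)**2*C = -5*A/3 + C*(1 + A)**2)
B(5)*S(-1, 6) - 135 = 5*(-5/3*(-1) + 6*(1 - 1)**2) - 135 = 5*(5/3 + 6*0**2) - 135 = 5*(5/3 + 6*0) - 135 = 5*(5/3 + 0) - 135 = 5*(5/3) - 135 = 25/3 - 135 = -380/3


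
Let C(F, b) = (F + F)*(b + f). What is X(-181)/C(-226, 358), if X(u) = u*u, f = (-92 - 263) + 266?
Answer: -32761/121588 ≈ -0.26944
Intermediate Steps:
f = -89 (f = -355 + 266 = -89)
X(u) = u²
C(F, b) = 2*F*(-89 + b) (C(F, b) = (F + F)*(b - 89) = (2*F)*(-89 + b) = 2*F*(-89 + b))
X(-181)/C(-226, 358) = (-181)²/((2*(-226)*(-89 + 358))) = 32761/((2*(-226)*269)) = 32761/(-121588) = 32761*(-1/121588) = -32761/121588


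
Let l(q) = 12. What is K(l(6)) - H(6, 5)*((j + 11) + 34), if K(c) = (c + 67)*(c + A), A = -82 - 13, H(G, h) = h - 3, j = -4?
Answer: -6639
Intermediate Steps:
H(G, h) = -3 + h
A = -95
K(c) = (-95 + c)*(67 + c) (K(c) = (c + 67)*(c - 95) = (67 + c)*(-95 + c) = (-95 + c)*(67 + c))
K(l(6)) - H(6, 5)*((j + 11) + 34) = (-6365 + 12² - 28*12) - (-3 + 5)*((-4 + 11) + 34) = (-6365 + 144 - 336) - 2*(7 + 34) = -6557 - 2*41 = -6557 - 1*82 = -6557 - 82 = -6639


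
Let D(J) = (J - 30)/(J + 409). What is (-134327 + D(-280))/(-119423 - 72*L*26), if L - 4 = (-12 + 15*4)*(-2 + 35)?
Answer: 2475499/56984073 ≈ 0.043442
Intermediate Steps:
L = 1588 (L = 4 + (-12 + 15*4)*(-2 + 35) = 4 + (-12 + 60)*33 = 4 + 48*33 = 4 + 1584 = 1588)
D(J) = (-30 + J)/(409 + J)
(-134327 + D(-280))/(-119423 - 72*L*26) = (-134327 + (-30 - 280)/(409 - 280))/(-119423 - 72*1588*26) = (-134327 - 310/129)/(-119423 - 114336*26) = (-134327 + (1/129)*(-310))/(-119423 - 2972736) = (-134327 - 310/129)/(-3092159) = -17328493/129*(-1/3092159) = 2475499/56984073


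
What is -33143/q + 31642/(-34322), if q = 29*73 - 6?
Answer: -602165154/36226871 ≈ -16.622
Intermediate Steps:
q = 2111 (q = 2117 - 6 = 2111)
-33143/q + 31642/(-34322) = -33143/2111 + 31642/(-34322) = -33143*1/2111 + 31642*(-1/34322) = -33143/2111 - 15821/17161 = -602165154/36226871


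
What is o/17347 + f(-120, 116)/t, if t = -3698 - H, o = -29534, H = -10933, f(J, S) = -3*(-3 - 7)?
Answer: -42631616/25101109 ≈ -1.6984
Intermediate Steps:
f(J, S) = 30 (f(J, S) = -3*(-10) = 30)
t = 7235 (t = -3698 - 1*(-10933) = -3698 + 10933 = 7235)
o/17347 + f(-120, 116)/t = -29534/17347 + 30/7235 = -29534*1/17347 + 30*(1/7235) = -29534/17347 + 6/1447 = -42631616/25101109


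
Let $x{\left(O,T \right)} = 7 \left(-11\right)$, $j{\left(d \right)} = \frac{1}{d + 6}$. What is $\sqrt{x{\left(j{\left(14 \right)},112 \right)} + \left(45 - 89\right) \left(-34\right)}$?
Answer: $\sqrt{1419} \approx 37.67$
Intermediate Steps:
$j{\left(d \right)} = \frac{1}{6 + d}$
$x{\left(O,T \right)} = -77$
$\sqrt{x{\left(j{\left(14 \right)},112 \right)} + \left(45 - 89\right) \left(-34\right)} = \sqrt{-77 + \left(45 - 89\right) \left(-34\right)} = \sqrt{-77 - -1496} = \sqrt{-77 + 1496} = \sqrt{1419}$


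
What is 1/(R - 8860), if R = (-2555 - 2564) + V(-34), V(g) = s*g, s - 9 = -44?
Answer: -1/12789 ≈ -7.8192e-5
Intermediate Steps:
s = -35 (s = 9 - 44 = -35)
V(g) = -35*g
R = -3929 (R = (-2555 - 2564) - 35*(-34) = -5119 + 1190 = -3929)
1/(R - 8860) = 1/(-3929 - 8860) = 1/(-12789) = -1/12789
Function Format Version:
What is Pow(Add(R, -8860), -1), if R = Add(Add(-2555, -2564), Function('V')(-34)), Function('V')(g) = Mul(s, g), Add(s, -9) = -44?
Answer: Rational(-1, 12789) ≈ -7.8192e-5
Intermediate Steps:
s = -35 (s = Add(9, -44) = -35)
Function('V')(g) = Mul(-35, g)
R = -3929 (R = Add(Add(-2555, -2564), Mul(-35, -34)) = Add(-5119, 1190) = -3929)
Pow(Add(R, -8860), -1) = Pow(Add(-3929, -8860), -1) = Pow(-12789, -1) = Rational(-1, 12789)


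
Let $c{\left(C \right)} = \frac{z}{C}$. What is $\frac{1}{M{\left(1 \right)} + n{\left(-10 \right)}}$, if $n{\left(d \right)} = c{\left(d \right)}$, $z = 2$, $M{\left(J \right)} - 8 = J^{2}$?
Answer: $\frac{5}{44} \approx 0.11364$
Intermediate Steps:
$M{\left(J \right)} = 8 + J^{2}$
$c{\left(C \right)} = \frac{2}{C}$
$n{\left(d \right)} = \frac{2}{d}$
$\frac{1}{M{\left(1 \right)} + n{\left(-10 \right)}} = \frac{1}{\left(8 + 1^{2}\right) + \frac{2}{-10}} = \frac{1}{\left(8 + 1\right) + 2 \left(- \frac{1}{10}\right)} = \frac{1}{9 - \frac{1}{5}} = \frac{1}{\frac{44}{5}} = \frac{5}{44}$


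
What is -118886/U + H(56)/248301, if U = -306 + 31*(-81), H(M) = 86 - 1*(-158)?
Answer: 364446914/8635357 ≈ 42.204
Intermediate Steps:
H(M) = 244 (H(M) = 86 + 158 = 244)
U = -2817 (U = -306 - 2511 = -2817)
-118886/U + H(56)/248301 = -118886/(-2817) + 244/248301 = -118886*(-1/2817) + 244*(1/248301) = 118886/2817 + 244/248301 = 364446914/8635357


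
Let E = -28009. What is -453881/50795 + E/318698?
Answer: -146073684093/16188264910 ≈ -9.0234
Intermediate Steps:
-453881/50795 + E/318698 = -453881/50795 - 28009/318698 = -146073684093/16188264910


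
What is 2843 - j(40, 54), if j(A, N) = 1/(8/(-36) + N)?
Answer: 1376003/484 ≈ 2843.0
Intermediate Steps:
j(A, N) = 1/(-2/9 + N) (j(A, N) = 1/(8*(-1/36) + N) = 1/(-2/9 + N))
2843 - j(40, 54) = 2843 - 9/(-2 + 9*54) = 2843 - 9/(-2 + 486) = 2843 - 9/484 = 1376003/484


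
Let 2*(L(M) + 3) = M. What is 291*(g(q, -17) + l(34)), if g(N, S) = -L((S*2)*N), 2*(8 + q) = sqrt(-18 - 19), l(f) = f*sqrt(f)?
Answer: -38703 + 9894*sqrt(34) + 4947*I*sqrt(37)/2 ≈ 18988.0 + 15046.0*I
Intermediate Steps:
l(f) = f**(3/2)
L(M) = -3 + M/2
q = -8 + I*sqrt(37)/2 (q = -8 + sqrt(-18 - 19)/2 = -8 + sqrt(-37)/2 = -8 + (I*sqrt(37))/2 = -8 + I*sqrt(37)/2 ≈ -8.0 + 3.0414*I)
g(N, S) = 3 - N*S (g(N, S) = -(-3 + ((S*2)*N)/2) = -(-3 + ((2*S)*N)/2) = -(-3 + (2*N*S)/2) = -(-3 + N*S) = 3 - N*S)
291*(g(q, -17) + l(34)) = 291*((3 - 1*(-8 + I*sqrt(37)/2)*(-17)) + 34**(3/2)) = 291*((3 + (-136 + 17*I*sqrt(37)/2)) + 34*sqrt(34)) = 291*((-133 + 17*I*sqrt(37)/2) + 34*sqrt(34)) = 291*(-133 + 34*sqrt(34) + 17*I*sqrt(37)/2) = -38703 + 9894*sqrt(34) + 4947*I*sqrt(37)/2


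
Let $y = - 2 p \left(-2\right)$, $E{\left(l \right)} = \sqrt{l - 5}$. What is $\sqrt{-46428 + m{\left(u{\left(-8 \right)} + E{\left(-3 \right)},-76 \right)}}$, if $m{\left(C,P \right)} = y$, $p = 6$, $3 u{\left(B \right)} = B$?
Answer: $6 i \sqrt{1289} \approx 215.42 i$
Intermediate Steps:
$E{\left(l \right)} = \sqrt{-5 + l}$
$u{\left(B \right)} = \frac{B}{3}$
$y = 24$ ($y = \left(-2\right) 6 \left(-2\right) = \left(-12\right) \left(-2\right) = 24$)
$m{\left(C,P \right)} = 24$
$\sqrt{-46428 + m{\left(u{\left(-8 \right)} + E{\left(-3 \right)},-76 \right)}} = \sqrt{-46428 + 24} = \sqrt{-46404} = 6 i \sqrt{1289}$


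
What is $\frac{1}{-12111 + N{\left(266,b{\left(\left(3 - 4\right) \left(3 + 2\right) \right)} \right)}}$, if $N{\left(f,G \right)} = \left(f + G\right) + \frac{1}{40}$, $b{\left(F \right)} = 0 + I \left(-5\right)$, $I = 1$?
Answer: $- \frac{40}{473999} \approx -8.4388 \cdot 10^{-5}$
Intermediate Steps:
$b{\left(F \right)} = -5$ ($b{\left(F \right)} = 0 + 1 \left(-5\right) = 0 - 5 = -5$)
$N{\left(f,G \right)} = \frac{1}{40} + G + f$ ($N{\left(f,G \right)} = \left(G + f\right) + \frac{1}{40} = \frac{1}{40} + G + f$)
$\frac{1}{-12111 + N{\left(266,b{\left(\left(3 - 4\right) \left(3 + 2\right) \right)} \right)}} = \frac{1}{-12111 + \left(\frac{1}{40} - 5 + 266\right)} = \frac{1}{-12111 + \frac{10441}{40}} = \frac{1}{- \frac{473999}{40}} = - \frac{40}{473999}$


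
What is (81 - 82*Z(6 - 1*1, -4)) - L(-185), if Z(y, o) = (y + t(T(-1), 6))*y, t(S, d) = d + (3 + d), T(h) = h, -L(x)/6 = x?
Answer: -9229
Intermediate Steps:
L(x) = -6*x
t(S, d) = 3 + 2*d
Z(y, o) = y*(15 + y) (Z(y, o) = (y + (3 + 2*6))*y = (y + (3 + 12))*y = (y + 15)*y = (15 + y)*y = y*(15 + y))
(81 - 82*Z(6 - 1*1, -4)) - L(-185) = (81 - 82*(6 - 1*1)*(15 + (6 - 1*1))) - (-6)*(-185) = (81 - 82*(6 - 1)*(15 + (6 - 1))) - 1*1110 = (81 - 410*(15 + 5)) - 1110 = (81 - 410*20) - 1110 = (81 - 82*100) - 1110 = (81 - 8200) - 1110 = -8119 - 1110 = -9229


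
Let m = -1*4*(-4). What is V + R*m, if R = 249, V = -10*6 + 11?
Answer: 3935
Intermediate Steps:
V = -49 (V = -60 + 11 = -49)
m = 16 (m = -4*(-4) = 16)
V + R*m = -49 + 249*16 = -49 + 3984 = 3935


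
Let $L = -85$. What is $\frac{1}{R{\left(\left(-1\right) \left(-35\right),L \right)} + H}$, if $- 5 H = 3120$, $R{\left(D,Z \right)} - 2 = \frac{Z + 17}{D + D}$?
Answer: $- \frac{35}{21804} \approx -0.0016052$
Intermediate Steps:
$R{\left(D,Z \right)} = 2 + \frac{17 + Z}{2 D}$ ($R{\left(D,Z \right)} = 2 + \frac{Z + 17}{D + D} = 2 + \frac{17 + Z}{2 D}$)
$H = -624$ ($H = \left(- \frac{1}{5}\right) 3120 = -624$)
$\frac{1}{R{\left(\left(-1\right) \left(-35\right),L \right)} + H} = \frac{1}{\frac{17 - 85 + 4 \left(\left(-1\right) \left(-35\right)\right)}{2 \left(\left(-1\right) \left(-35\right)\right)} - 624} = \frac{1}{\frac{17 - 85 + 4 \cdot 35}{2 \cdot 35} - 624} = \frac{1}{\frac{1}{2} \cdot \frac{1}{35} \left(17 - 85 + 140\right) - 624} = \frac{1}{\frac{1}{2} \cdot \frac{1}{35} \cdot 72 - 624} = \frac{1}{\frac{36}{35} - 624} = \frac{1}{- \frac{21804}{35}} = - \frac{35}{21804}$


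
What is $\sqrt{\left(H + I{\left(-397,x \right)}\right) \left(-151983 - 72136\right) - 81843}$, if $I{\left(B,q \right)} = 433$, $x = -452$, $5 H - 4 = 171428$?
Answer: $\frac{i \sqrt{194533976290}}{5} \approx 88212.0 i$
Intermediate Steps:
$H = \frac{171432}{5}$ ($H = \frac{4}{5} + \frac{1}{5} \cdot 171428 = \frac{4}{5} + \frac{171428}{5} = \frac{171432}{5} \approx 34286.0$)
$\sqrt{\left(H + I{\left(-397,x \right)}\right) \left(-151983 - 72136\right) - 81843} = \sqrt{\left(\frac{171432}{5} + 433\right) \left(-151983 - 72136\right) - 81843} = \sqrt{\frac{173597}{5} \left(-224119\right) - 81843} = \sqrt{- \frac{38906386043}{5} - 81843} = \sqrt{- \frac{38906795258}{5}} = \frac{i \sqrt{194533976290}}{5}$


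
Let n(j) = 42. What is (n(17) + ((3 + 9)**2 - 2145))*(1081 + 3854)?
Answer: -9667665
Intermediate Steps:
(n(17) + ((3 + 9)**2 - 2145))*(1081 + 3854) = (42 + ((3 + 9)**2 - 2145))*(1081 + 3854) = (42 + (12**2 - 2145))*4935 = (42 + (144 - 2145))*4935 = (42 - 2001)*4935 = -1959*4935 = -9667665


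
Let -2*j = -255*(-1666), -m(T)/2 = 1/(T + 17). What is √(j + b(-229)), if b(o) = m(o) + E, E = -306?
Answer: 5*I*√95605322/106 ≈ 461.22*I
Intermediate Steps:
m(T) = -2/(17 + T) (m(T) = -2/(T + 17) = -2/(17 + T))
j = -212415 (j = -(-255)*(-1666)/2 = -½*424830 = -212415)
b(o) = -306 - 2/(17 + o) (b(o) = -2/(17 + o) - 306 = -306 - 2/(17 + o))
√(j + b(-229)) = √(-212415 + 2*(-2602 - 153*(-229))/(17 - 229)) = √(-212415 + 2*(-2602 + 35037)/(-212)) = √(-212415 + 2*(-1/212)*32435) = √(-212415 - 32435/106) = √(-22548425/106) = 5*I*√95605322/106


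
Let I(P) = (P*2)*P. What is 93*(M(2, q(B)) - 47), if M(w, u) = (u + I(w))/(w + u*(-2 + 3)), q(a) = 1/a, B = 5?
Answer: -44268/11 ≈ -4024.4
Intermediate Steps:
I(P) = 2*P² (I(P) = (2*P)*P = 2*P²)
M(w, u) = (u + 2*w²)/(u + w) (M(w, u) = (u + 2*w²)/(w + u*(-2 + 3)) = (u + 2*w²)/(w + u*1) = (u + 2*w²)/(w + u) = (u + 2*w²)/(u + w))
93*(M(2, q(B)) - 47) = 93*((1/5 + 2*2²)/(1/5 + 2) - 47) = 93*((⅕ + 2*4)/(⅕ + 2) - 47) = 93*((⅕ + 8)/(11/5) - 47) = 93*((5/11)*(41/5) - 47) = 93*(41/11 - 47) = 93*(-476/11) = -44268/11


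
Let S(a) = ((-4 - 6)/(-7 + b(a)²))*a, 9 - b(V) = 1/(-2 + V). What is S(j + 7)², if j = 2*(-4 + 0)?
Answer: 8100/519841 ≈ 0.015582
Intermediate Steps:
b(V) = 9 - 1/(-2 + V)
j = -8 (j = 2*(-4) = -8)
S(a) = -10*a/(-7 + (-19 + 9*a)²/(-2 + a)²) (S(a) = ((-4 - 6)/(-7 + ((-19 + 9*a)/(-2 + a))²))*a = (-10/(-7 + (-19 + 9*a)²/(-2 + a)²))*a = -10*a/(-7 + (-19 + 9*a)²/(-2 + a)²))
S(j + 7)² = (10*(-8 + 7)*(-4 - (-8 + 7)² + 4*(-8 + 7))/(333 - 314*(-8 + 7) + 74*(-8 + 7)²))² = (10*(-1)*(-4 - 1*(-1)² + 4*(-1))/(333 - 314*(-1) + 74*(-1)²))² = (10*(-1)*(-4 - 1*1 - 4)/(333 + 314 + 74*1))² = (10*(-1)*(-4 - 1 - 4)/(333 + 314 + 74))² = (10*(-1)*(-9)/721)² = (10*(-1)*(1/721)*(-9))² = (90/721)² = 8100/519841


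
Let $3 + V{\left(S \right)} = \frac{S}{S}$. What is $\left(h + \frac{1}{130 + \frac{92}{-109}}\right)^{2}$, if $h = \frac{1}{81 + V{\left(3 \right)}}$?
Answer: $\frac{514790721}{1236904314244} \approx 0.00041619$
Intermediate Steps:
$V{\left(S \right)} = -2$ ($V{\left(S \right)} = -3 + \frac{S}{S} = -3 + 1 = -2$)
$h = \frac{1}{79}$ ($h = \frac{1}{81 - 2} = \frac{1}{79} \approx 0.012658$)
$\left(h + \frac{1}{130 + \frac{92}{-109}}\right)^{2} = \left(\frac{1}{79} + \frac{1}{130 + \frac{92}{-109}}\right)^{2} = \left(\frac{1}{79} + \frac{1}{130 + 92 \left(- \frac{1}{109}\right)}\right)^{2} = \left(\frac{1}{79} + \frac{1}{130 - \frac{92}{109}}\right)^{2} = \left(\frac{1}{79} + \frac{1}{\frac{14078}{109}}\right)^{2} = \left(\frac{1}{79} + \frac{109}{14078}\right)^{2} = \left(\frac{22689}{1112162}\right)^{2} = \frac{514790721}{1236904314244}$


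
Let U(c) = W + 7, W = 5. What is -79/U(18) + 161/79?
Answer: -4309/948 ≈ -4.5454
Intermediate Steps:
U(c) = 12 (U(c) = 5 + 7 = 12)
-79/U(18) + 161/79 = -79/12 + 161/79 = -4309/948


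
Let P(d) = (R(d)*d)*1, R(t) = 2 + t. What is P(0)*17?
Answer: 0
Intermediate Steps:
P(d) = d*(2 + d) (P(d) = ((2 + d)*d)*1 = (d*(2 + d))*1 = d*(2 + d))
P(0)*17 = (0*(2 + 0))*17 = (0*2)*17 = 0*17 = 0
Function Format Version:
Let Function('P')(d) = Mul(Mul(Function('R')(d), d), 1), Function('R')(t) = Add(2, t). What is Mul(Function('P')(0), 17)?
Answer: 0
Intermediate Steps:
Function('P')(d) = Mul(d, Add(2, d)) (Function('P')(d) = Mul(Mul(Add(2, d), d), 1) = Mul(Mul(d, Add(2, d)), 1) = Mul(d, Add(2, d)))
Mul(Function('P')(0), 17) = Mul(Mul(0, Add(2, 0)), 17) = Mul(Mul(0, 2), 17) = Mul(0, 17) = 0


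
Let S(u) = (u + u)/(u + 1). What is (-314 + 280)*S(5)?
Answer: -170/3 ≈ -56.667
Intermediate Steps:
S(u) = 2*u/(1 + u) (S(u) = (2*u)/(1 + u) = 2*u/(1 + u))
(-314 + 280)*S(5) = (-314 + 280)*(2*5/(1 + 5)) = -68*5/6 = -34*5/3 = -170/3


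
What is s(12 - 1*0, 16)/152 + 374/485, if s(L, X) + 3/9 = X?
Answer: 193339/221160 ≈ 0.87420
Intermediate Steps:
s(L, X) = -⅓ + X
s(12 - 1*0, 16)/152 + 374/485 = (-⅓ + 16)/152 + 374/485 = (47/3)*(1/152) + 374*(1/485) = 47/456 + 374/485 = 193339/221160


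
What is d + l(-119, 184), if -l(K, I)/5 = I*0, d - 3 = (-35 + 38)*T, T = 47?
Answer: 144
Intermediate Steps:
d = 144 (d = 3 + (-35 + 38)*47 = 3 + 3*47 = 3 + 141 = 144)
l(K, I) = 0 (l(K, I) = -5*I*0 = -5*0 = 0)
d + l(-119, 184) = 144 + 0 = 144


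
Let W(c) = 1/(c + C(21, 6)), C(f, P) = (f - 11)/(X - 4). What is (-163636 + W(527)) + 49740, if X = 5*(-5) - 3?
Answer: -959801576/8427 ≈ -1.1390e+5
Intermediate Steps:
X = -28 (X = -25 - 3 = -28)
C(f, P) = 11/32 - f/32 (C(f, P) = (f - 11)/(-28 - 4) = (-11 + f)/(-32) = (-11 + f)*(-1/32) = 11/32 - f/32)
W(c) = 1/(-5/16 + c) (W(c) = 1/(c + (11/32 - 1/32*21)) = 1/(c + (11/32 - 21/32)) = 1/(c - 5/16) = 1/(-5/16 + c))
(-163636 + W(527)) + 49740 = (-163636 + 16/(-5 + 16*527)) + 49740 = (-163636 + 16/(-5 + 8432)) + 49740 = (-163636 + 16/8427) + 49740 = -1378960556/8427 + 49740 = -959801576/8427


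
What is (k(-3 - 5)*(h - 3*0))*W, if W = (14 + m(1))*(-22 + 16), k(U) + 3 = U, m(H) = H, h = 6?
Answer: 5940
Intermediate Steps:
k(U) = -3 + U
W = -90 (W = (14 + 1)*(-22 + 16) = 15*(-6) = -90)
(k(-3 - 5)*(h - 3*0))*W = ((-3 + (-3 - 5))*(6 - 3*0))*(-90) = ((-3 - 8)*(6 + 0))*(-90) = -11*6*(-90) = -66*(-90) = 5940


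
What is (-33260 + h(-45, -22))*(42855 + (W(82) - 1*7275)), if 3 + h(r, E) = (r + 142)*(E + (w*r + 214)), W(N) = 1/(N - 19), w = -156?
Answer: 1493541009841/63 ≈ 2.3707e+10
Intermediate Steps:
W(N) = 1/(-19 + N)
h(r, E) = -3 + (142 + r)*(214 + E - 156*r) (h(r, E) = -3 + (r + 142)*(E + (-156*r + 214)) = -3 + (142 + r)*(E + (214 - 156*r)) = -3 + (142 + r)*(214 + E - 156*r))
(-33260 + h(-45, -22))*(42855 + (W(82) - 1*7275)) = (-33260 + (30385 - 21938*(-45) - 156*(-45)² + 142*(-22) - 22*(-45)))*(42855 + (1/(-19 + 82) - 1*7275)) = (-33260 + (30385 + 987210 - 156*2025 - 3124 + 990))*(42855 + (1/63 - 7275)) = (-33260 + (30385 + 987210 - 315900 - 3124 + 990))*(42855 + (1/63 - 7275)) = (-33260 + 699561)*(42855 - 458324/63) = 666301*(2241541/63) = 1493541009841/63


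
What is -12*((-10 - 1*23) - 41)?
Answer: 888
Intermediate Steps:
-12*((-10 - 1*23) - 41) = -12*((-10 - 23) - 41) = -12*(-33 - 41) = -12*(-74) = 888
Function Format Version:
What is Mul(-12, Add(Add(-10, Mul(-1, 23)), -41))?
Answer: 888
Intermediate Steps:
Mul(-12, Add(Add(-10, Mul(-1, 23)), -41)) = Mul(-12, Add(Add(-10, -23), -41)) = Mul(-12, Add(-33, -41)) = Mul(-12, -74) = 888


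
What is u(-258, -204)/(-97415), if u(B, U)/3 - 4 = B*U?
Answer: -157908/97415 ≈ -1.6210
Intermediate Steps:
u(B, U) = 12 + 3*B*U (u(B, U) = 12 + 3*(B*U) = 12 + 3*B*U)
u(-258, -204)/(-97415) = (12 + 3*(-258)*(-204))/(-97415) = (12 + 157896)*(-1/97415) = 157908*(-1/97415) = -157908/97415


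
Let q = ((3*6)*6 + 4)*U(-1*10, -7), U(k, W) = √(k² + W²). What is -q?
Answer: -112*√149 ≈ -1367.1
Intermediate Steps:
U(k, W) = √(W² + k²)
q = 112*√149 (q = ((3*6)*6 + 4)*√((-7)² + (-1*10)²) = (18*6 + 4)*√(49 + (-10)²) = (108 + 4)*√(49 + 100) = 112*√149 ≈ 1367.1)
-q = -112*√149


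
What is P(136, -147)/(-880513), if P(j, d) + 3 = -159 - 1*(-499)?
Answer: -337/880513 ≈ -0.00038273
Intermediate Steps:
P(j, d) = 337 (P(j, d) = -3 + (-159 - 1*(-499)) = -3 + (-159 + 499) = -3 + 340 = 337)
P(136, -147)/(-880513) = 337/(-880513) = 337*(-1/880513) = -337/880513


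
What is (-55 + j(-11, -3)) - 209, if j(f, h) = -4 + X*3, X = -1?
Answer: -271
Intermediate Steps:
j(f, h) = -7 (j(f, h) = -4 - 1*3 = -4 - 3 = -7)
(-55 + j(-11, -3)) - 209 = (-55 - 7) - 209 = -62 - 209 = -271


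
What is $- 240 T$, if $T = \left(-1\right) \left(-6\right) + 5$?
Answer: $-2640$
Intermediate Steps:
$T = 11$ ($T = 6 + 5 = 11$)
$- 240 T = \left(-240\right) 11 = -2640$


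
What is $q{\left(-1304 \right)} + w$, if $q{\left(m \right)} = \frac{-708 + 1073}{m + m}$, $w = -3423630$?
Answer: $- \frac{8928827405}{2608} \approx -3.4236 \cdot 10^{6}$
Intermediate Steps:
$q{\left(m \right)} = \frac{365}{2 m}$
$q{\left(-1304 \right)} + w = \frac{365}{2 \left(-1304\right)} - 3423630 = \frac{365}{2} \left(- \frac{1}{1304}\right) - 3423630 = - \frac{365}{2608} - 3423630 = - \frac{8928827405}{2608}$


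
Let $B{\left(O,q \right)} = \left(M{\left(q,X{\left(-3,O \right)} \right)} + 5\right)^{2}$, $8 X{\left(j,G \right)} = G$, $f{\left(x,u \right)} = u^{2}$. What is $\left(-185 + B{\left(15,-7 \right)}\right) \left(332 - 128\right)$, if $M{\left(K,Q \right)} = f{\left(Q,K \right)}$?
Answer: $557124$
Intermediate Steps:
$X{\left(j,G \right)} = \frac{G}{8}$
$M{\left(K,Q \right)} = K^{2}$
$B{\left(O,q \right)} = \left(5 + q^{2}\right)^{2}$ ($B{\left(O,q \right)} = \left(q^{2} + 5\right)^{2} = \left(5 + q^{2}\right)^{2}$)
$\left(-185 + B{\left(15,-7 \right)}\right) \left(332 - 128\right) = \left(-185 + \left(5 + \left(-7\right)^{2}\right)^{2}\right) \left(332 - 128\right) = \left(-185 + \left(5 + 49\right)^{2}\right) 204 = \left(-185 + 54^{2}\right) 204 = \left(-185 + 2916\right) 204 = 2731 \cdot 204 = 557124$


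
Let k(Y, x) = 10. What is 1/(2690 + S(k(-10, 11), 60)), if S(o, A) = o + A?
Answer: 1/2760 ≈ 0.00036232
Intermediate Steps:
S(o, A) = A + o
1/(2690 + S(k(-10, 11), 60)) = 1/(2690 + (60 + 10)) = 1/(2690 + 70) = 1/2760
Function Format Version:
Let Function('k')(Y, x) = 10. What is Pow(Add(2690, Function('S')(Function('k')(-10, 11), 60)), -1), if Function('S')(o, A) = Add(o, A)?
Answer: Rational(1, 2760) ≈ 0.00036232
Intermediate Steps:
Function('S')(o, A) = Add(A, o)
Pow(Add(2690, Function('S')(Function('k')(-10, 11), 60)), -1) = Pow(Add(2690, Add(60, 10)), -1) = Pow(Add(2690, 70), -1) = Pow(2760, -1) = Rational(1, 2760)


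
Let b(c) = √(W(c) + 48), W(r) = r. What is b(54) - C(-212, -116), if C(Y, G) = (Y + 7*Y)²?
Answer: -2876416 + √102 ≈ -2.8764e+6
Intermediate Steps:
b(c) = √(48 + c) (b(c) = √(c + 48) = √(48 + c))
C(Y, G) = 64*Y² (C(Y, G) = (8*Y)² = 64*Y²)
b(54) - C(-212, -116) = √(48 + 54) - 64*(-212)² = √102 - 64*44944 = √102 - 1*2876416 = √102 - 2876416 = -2876416 + √102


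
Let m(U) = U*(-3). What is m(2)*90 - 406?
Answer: -946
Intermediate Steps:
m(U) = -3*U
m(2)*90 - 406 = -3*2*90 - 406 = -6*90 - 406 = -540 - 406 = -946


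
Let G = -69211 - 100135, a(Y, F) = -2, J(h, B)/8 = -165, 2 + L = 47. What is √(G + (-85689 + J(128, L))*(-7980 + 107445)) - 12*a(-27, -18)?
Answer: 24 + I*√8654519531 ≈ 24.0 + 93030.0*I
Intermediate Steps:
L = 45 (L = -2 + 47 = 45)
J(h, B) = -1320 (J(h, B) = 8*(-165) = -1320)
G = -169346
√(G + (-85689 + J(128, L))*(-7980 + 107445)) - 12*a(-27, -18) = √(-169346 + (-85689 - 1320)*(-7980 + 107445)) - 12*(-2) = √(-169346 - 87009*99465) + 24 = √(-169346 - 8654350185) + 24 = √(-8654519531) + 24 = I*√8654519531 + 24 = 24 + I*√8654519531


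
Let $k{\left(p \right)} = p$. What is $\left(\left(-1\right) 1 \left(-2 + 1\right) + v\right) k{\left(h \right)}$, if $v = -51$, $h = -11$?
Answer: $550$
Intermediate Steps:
$\left(\left(-1\right) 1 \left(-2 + 1\right) + v\right) k{\left(h \right)} = \left(\left(-1\right) 1 \left(-2 + 1\right) - 51\right) \left(-11\right) = \left(\left(-1\right) \left(-1\right) - 51\right) \left(-11\right) = \left(1 - 51\right) \left(-11\right) = \left(-50\right) \left(-11\right) = 550$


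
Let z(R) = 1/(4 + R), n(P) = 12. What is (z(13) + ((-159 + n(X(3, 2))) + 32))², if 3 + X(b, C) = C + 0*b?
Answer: 3818116/289 ≈ 13211.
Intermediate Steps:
X(b, C) = -3 + C (X(b, C) = -3 + (C + 0*b) = -3 + (C + 0) = -3 + C)
(z(13) + ((-159 + n(X(3, 2))) + 32))² = (1/(4 + 13) + ((-159 + 12) + 32))² = (1/17 + (-147 + 32))² = (1/17 - 115)² = (-1954/17)² = 3818116/289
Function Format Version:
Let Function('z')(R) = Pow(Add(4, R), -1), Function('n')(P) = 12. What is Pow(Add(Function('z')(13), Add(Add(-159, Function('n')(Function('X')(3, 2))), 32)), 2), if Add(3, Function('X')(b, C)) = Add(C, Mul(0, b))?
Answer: Rational(3818116, 289) ≈ 13211.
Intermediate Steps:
Function('X')(b, C) = Add(-3, C) (Function('X')(b, C) = Add(-3, Add(C, Mul(0, b))) = Add(-3, Add(C, 0)) = Add(-3, C))
Pow(Add(Function('z')(13), Add(Add(-159, Function('n')(Function('X')(3, 2))), 32)), 2) = Pow(Add(Pow(Add(4, 13), -1), Add(Add(-159, 12), 32)), 2) = Pow(Add(Pow(17, -1), Add(-147, 32)), 2) = Pow(Add(Rational(1, 17), -115), 2) = Pow(Rational(-1954, 17), 2) = Rational(3818116, 289)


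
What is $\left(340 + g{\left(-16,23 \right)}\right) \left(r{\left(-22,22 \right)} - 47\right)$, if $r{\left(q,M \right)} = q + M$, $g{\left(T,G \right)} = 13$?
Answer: $-16591$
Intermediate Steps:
$r{\left(q,M \right)} = M + q$
$\left(340 + g{\left(-16,23 \right)}\right) \left(r{\left(-22,22 \right)} - 47\right) = \left(340 + 13\right) \left(\left(22 - 22\right) - 47\right) = 353 \left(0 - 47\right) = 353 \left(-47\right) = -16591$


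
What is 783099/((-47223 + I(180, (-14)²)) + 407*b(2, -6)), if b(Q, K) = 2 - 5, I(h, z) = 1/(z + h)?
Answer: -294445224/18214943 ≈ -16.165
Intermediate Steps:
I(h, z) = 1/(h + z)
b(Q, K) = -3
783099/((-47223 + I(180, (-14)²)) + 407*b(2, -6)) = 783099/((-47223 + 1/(180 + (-14)²)) + 407*(-3)) = 783099/((-47223 + 1/(180 + 196)) - 1221) = 783099/((-47223 + 1/376) - 1221) = 783099/(-17755847/376 - 1221) = 783099/(-18214943/376) = 783099*(-376/18214943) = -294445224/18214943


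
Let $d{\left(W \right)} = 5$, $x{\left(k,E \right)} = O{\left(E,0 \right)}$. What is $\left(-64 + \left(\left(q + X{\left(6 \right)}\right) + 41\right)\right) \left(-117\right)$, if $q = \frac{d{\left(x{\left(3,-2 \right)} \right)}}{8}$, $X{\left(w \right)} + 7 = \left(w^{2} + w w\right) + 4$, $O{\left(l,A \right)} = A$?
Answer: $- \frac{43641}{8} \approx -5455.1$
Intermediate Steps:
$x{\left(k,E \right)} = 0$
$X{\left(w \right)} = -3 + 2 w^{2}$ ($X{\left(w \right)} = -7 + \left(\left(w^{2} + w w\right) + 4\right) = -7 + \left(\left(w^{2} + w^{2}\right) + 4\right) = -7 + \left(2 w^{2} + 4\right) = -7 + \left(4 + 2 w^{2}\right) = -3 + 2 w^{2}$)
$q = \frac{5}{8} \approx 0.625$
$\left(-64 + \left(\left(q + X{\left(6 \right)}\right) + 41\right)\right) \left(-117\right) = \left(-64 + \left(\left(\frac{5}{8} - \left(3 - 2 \cdot 6^{2}\right)\right) + 41\right)\right) \left(-117\right) = \left(-64 + \left(\left(\frac{5}{8} + \left(-3 + 2 \cdot 36\right)\right) + 41\right)\right) \left(-117\right) = \left(-64 + \left(\left(\frac{5}{8} + \left(-3 + 72\right)\right) + 41\right)\right) \left(-117\right) = \left(-64 + \left(\left(\frac{5}{8} + 69\right) + 41\right)\right) \left(-117\right) = \left(-64 + \left(\frac{557}{8} + 41\right)\right) \left(-117\right) = \left(-64 + \frac{885}{8}\right) \left(-117\right) = \frac{373}{8} \left(-117\right) = - \frac{43641}{8}$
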